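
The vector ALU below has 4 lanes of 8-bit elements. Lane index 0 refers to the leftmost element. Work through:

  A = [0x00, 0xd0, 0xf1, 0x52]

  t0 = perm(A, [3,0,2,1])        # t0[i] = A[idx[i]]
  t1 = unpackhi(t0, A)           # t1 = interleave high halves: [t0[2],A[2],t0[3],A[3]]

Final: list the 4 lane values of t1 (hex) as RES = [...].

t0 = [0x52, 0x00, 0xf1, 0xd0]
t1 = [0xf1, 0xf1, 0xd0, 0x52]

RES = [0xf1, 0xf1, 0xd0, 0x52]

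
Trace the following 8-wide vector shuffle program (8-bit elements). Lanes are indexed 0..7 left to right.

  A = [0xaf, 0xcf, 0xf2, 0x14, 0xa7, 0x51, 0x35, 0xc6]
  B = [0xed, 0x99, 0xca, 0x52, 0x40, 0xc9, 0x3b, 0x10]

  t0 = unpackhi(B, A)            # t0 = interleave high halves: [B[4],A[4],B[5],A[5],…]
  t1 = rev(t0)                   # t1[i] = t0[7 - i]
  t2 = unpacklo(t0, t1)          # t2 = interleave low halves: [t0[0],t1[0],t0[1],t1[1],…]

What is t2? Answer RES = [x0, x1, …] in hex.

RES = [ 0x40  0xc6  0xa7  0x10  0xc9  0x35  0x51  0x3b ]

  t0: 40 a7 c9 51 3b 35 10 c6
  t1: c6 10 35 3b 51 c9 a7 40
  t2: 40 c6 a7 10 c9 35 51 3b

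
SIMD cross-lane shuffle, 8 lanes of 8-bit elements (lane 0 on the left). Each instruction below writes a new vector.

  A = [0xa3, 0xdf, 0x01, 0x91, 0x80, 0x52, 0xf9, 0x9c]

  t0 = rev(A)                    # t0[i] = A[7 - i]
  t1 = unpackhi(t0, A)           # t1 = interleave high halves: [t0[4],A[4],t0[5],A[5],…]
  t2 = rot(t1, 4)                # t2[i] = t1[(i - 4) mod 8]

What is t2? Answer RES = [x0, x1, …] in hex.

RES = [0xdf, 0xf9, 0xa3, 0x9c, 0x91, 0x80, 0x01, 0x52]

→ t0 |9c|f9|52|80|91|01|df|a3|
→ t1 |91|80|01|52|df|f9|a3|9c|
→ t2 |df|f9|a3|9c|91|80|01|52|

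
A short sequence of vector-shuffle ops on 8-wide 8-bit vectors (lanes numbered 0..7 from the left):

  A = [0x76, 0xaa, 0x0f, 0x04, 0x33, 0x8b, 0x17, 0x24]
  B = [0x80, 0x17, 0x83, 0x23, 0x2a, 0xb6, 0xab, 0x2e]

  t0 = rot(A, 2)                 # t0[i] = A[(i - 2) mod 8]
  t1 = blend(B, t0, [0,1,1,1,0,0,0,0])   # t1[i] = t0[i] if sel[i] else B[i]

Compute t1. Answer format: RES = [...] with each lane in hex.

RES = [ 0x80  0x24  0x76  0xaa  0x2a  0xb6  0xab  0x2e ]

→ t0 |17|24|76|aa|0f|04|33|8b|
→ t1 |80|24|76|aa|2a|b6|ab|2e|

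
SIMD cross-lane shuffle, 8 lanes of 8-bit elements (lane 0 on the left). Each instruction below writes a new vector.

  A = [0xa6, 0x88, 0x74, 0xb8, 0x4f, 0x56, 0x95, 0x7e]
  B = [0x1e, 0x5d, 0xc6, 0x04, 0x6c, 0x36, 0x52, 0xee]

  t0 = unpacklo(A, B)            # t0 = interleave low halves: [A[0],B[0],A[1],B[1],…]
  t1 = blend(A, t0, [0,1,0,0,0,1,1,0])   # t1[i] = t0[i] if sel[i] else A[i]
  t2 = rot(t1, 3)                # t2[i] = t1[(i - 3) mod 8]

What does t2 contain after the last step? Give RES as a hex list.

RES = [ 0xc6  0xb8  0x7e  0xa6  0x1e  0x74  0xb8  0x4f ]

  t0: a6 1e 88 5d 74 c6 b8 04
  t1: a6 1e 74 b8 4f c6 b8 7e
  t2: c6 b8 7e a6 1e 74 b8 4f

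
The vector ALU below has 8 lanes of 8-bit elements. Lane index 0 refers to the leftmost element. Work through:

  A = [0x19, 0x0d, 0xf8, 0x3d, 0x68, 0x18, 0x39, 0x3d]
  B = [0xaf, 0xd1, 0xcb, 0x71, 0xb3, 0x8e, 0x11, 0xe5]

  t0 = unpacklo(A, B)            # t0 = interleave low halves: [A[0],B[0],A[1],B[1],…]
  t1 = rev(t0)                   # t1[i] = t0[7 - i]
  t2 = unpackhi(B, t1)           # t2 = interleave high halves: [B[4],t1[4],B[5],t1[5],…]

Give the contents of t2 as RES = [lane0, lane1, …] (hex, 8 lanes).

t0 = [0x19, 0xaf, 0x0d, 0xd1, 0xf8, 0xcb, 0x3d, 0x71]
t1 = [0x71, 0x3d, 0xcb, 0xf8, 0xd1, 0x0d, 0xaf, 0x19]
t2 = [0xb3, 0xd1, 0x8e, 0x0d, 0x11, 0xaf, 0xe5, 0x19]

RES = [0xb3, 0xd1, 0x8e, 0x0d, 0x11, 0xaf, 0xe5, 0x19]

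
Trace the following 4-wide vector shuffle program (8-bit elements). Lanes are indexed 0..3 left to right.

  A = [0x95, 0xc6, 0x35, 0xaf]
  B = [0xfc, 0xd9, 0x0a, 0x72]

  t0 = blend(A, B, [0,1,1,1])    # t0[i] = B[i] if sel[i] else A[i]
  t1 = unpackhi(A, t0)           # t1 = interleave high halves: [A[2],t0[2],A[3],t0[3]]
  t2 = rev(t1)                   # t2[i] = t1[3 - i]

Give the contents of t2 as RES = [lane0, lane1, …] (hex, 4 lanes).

RES = [ 0x72  0xaf  0x0a  0x35 ]

→ t0 |95|d9|0a|72|
→ t1 |35|0a|af|72|
→ t2 |72|af|0a|35|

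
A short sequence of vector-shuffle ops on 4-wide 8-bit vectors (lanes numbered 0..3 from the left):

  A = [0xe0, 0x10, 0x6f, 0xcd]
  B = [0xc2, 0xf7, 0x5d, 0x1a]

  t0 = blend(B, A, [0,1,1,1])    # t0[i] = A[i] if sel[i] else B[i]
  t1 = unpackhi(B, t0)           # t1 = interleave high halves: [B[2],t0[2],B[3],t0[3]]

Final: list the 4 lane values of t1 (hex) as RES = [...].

RES = [ 0x5d  0x6f  0x1a  0xcd ]

  t0: c2 10 6f cd
  t1: 5d 6f 1a cd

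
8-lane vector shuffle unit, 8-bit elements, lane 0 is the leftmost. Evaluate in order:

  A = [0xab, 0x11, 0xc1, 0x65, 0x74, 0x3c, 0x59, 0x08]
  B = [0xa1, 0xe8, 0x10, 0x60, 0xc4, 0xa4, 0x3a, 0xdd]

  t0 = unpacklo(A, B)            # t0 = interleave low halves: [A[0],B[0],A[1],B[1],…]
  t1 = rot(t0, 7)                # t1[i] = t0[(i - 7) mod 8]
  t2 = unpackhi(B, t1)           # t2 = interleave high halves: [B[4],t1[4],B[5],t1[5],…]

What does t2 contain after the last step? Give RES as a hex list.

→ t0 |ab|a1|11|e8|c1|10|65|60|
→ t1 |a1|11|e8|c1|10|65|60|ab|
→ t2 |c4|10|a4|65|3a|60|dd|ab|

RES = [0xc4, 0x10, 0xa4, 0x65, 0x3a, 0x60, 0xdd, 0xab]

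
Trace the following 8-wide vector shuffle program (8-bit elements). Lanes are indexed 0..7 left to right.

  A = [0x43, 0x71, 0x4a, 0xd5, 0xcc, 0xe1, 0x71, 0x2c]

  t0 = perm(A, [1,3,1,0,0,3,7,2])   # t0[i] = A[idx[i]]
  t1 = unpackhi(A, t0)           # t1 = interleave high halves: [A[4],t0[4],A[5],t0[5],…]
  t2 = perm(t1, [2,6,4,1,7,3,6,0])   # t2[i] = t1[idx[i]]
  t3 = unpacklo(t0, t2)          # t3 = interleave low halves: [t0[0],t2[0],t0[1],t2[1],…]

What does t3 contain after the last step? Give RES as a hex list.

RES = [ 0x71  0xe1  0xd5  0x2c  0x71  0x71  0x43  0x43 ]

t0 = [0x71, 0xd5, 0x71, 0x43, 0x43, 0xd5, 0x2c, 0x4a]
t1 = [0xcc, 0x43, 0xe1, 0xd5, 0x71, 0x2c, 0x2c, 0x4a]
t2 = [0xe1, 0x2c, 0x71, 0x43, 0x4a, 0xd5, 0x2c, 0xcc]
t3 = [0x71, 0xe1, 0xd5, 0x2c, 0x71, 0x71, 0x43, 0x43]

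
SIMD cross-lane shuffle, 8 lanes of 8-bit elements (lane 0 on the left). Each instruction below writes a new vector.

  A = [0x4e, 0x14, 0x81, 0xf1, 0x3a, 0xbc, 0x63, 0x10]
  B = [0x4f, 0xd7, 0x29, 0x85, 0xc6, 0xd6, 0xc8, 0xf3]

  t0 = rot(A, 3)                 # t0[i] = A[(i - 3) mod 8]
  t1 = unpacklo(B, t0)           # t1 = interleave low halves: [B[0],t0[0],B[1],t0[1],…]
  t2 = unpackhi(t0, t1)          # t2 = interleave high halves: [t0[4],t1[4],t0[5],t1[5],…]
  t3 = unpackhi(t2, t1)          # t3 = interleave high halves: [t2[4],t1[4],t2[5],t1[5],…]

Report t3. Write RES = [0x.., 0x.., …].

RES = [ 0xf1  0x29  0x85  0x10  0x3a  0x85  0x4e  0x4e ]

  t0: bc 63 10 4e 14 81 f1 3a
  t1: 4f bc d7 63 29 10 85 4e
  t2: 14 29 81 10 f1 85 3a 4e
  t3: f1 29 85 10 3a 85 4e 4e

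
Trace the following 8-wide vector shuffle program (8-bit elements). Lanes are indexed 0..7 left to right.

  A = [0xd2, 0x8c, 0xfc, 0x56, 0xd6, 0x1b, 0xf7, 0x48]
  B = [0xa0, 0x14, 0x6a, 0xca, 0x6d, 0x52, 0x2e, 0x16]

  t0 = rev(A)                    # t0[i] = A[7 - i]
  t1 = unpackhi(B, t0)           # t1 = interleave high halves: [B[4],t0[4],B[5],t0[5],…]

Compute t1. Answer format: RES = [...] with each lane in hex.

t0 = [0x48, 0xf7, 0x1b, 0xd6, 0x56, 0xfc, 0x8c, 0xd2]
t1 = [0x6d, 0x56, 0x52, 0xfc, 0x2e, 0x8c, 0x16, 0xd2]

RES = [0x6d, 0x56, 0x52, 0xfc, 0x2e, 0x8c, 0x16, 0xd2]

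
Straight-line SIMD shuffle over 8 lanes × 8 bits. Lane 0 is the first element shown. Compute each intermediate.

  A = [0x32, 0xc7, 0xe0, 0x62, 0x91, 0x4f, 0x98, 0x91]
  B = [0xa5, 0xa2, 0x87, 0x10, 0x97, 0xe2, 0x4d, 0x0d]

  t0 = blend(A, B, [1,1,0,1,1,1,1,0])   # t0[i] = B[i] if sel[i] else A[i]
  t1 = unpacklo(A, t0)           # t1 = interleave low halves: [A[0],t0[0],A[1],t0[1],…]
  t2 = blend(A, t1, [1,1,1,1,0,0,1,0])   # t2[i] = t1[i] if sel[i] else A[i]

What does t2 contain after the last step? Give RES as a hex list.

RES = [0x32, 0xa5, 0xc7, 0xa2, 0x91, 0x4f, 0x62, 0x91]

  t0: a5 a2 e0 10 97 e2 4d 91
  t1: 32 a5 c7 a2 e0 e0 62 10
  t2: 32 a5 c7 a2 91 4f 62 91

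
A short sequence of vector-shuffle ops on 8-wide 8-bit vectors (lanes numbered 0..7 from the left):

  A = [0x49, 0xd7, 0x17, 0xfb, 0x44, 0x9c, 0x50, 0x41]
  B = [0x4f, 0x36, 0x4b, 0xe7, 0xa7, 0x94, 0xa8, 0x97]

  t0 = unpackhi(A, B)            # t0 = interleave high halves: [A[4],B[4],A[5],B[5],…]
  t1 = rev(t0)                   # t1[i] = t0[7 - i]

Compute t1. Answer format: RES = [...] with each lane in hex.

→ t0 |44|a7|9c|94|50|a8|41|97|
→ t1 |97|41|a8|50|94|9c|a7|44|

RES = [ 0x97  0x41  0xa8  0x50  0x94  0x9c  0xa7  0x44 ]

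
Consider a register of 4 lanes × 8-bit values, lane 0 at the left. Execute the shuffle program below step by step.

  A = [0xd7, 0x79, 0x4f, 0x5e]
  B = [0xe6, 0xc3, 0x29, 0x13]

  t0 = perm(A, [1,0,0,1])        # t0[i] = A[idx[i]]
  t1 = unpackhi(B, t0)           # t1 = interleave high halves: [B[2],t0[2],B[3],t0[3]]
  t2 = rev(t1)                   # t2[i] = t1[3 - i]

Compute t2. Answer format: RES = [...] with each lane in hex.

RES = [0x79, 0x13, 0xd7, 0x29]

→ t0 |79|d7|d7|79|
→ t1 |29|d7|13|79|
→ t2 |79|13|d7|29|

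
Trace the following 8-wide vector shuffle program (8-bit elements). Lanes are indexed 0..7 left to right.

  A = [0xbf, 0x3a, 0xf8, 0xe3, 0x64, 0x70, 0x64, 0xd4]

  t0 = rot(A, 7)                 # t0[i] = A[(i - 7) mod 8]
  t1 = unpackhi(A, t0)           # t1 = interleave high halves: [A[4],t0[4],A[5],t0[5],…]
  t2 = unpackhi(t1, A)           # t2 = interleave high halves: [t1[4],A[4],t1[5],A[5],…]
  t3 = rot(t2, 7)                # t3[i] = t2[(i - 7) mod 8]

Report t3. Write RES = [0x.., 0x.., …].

RES = [ 0x64  0xd4  0x70  0xd4  0x64  0xbf  0xd4  0x64 ]

→ t0 |3a|f8|e3|64|70|64|d4|bf|
→ t1 |64|70|70|64|64|d4|d4|bf|
→ t2 |64|64|d4|70|d4|64|bf|d4|
→ t3 |64|d4|70|d4|64|bf|d4|64|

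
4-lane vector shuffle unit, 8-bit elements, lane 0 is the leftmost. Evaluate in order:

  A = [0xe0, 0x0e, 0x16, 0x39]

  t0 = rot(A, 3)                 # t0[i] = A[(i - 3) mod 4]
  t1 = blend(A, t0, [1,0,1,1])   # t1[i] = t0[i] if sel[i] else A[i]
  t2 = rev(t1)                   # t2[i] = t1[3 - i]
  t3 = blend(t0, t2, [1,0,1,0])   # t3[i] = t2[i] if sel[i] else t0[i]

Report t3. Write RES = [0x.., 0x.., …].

→ t0 |0e|16|39|e0|
→ t1 |0e|0e|39|e0|
→ t2 |e0|39|0e|0e|
→ t3 |e0|16|0e|e0|

RES = [ 0xe0  0x16  0x0e  0xe0 ]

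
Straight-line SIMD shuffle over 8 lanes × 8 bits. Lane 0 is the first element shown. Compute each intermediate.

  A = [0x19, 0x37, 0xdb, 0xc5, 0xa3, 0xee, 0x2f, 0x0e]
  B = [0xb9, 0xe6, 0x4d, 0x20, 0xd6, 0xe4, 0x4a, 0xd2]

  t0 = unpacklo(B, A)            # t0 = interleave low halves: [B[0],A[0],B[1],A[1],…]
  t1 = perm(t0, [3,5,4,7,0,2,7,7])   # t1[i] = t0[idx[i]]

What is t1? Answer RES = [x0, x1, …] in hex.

RES = [ 0x37  0xdb  0x4d  0xc5  0xb9  0xe6  0xc5  0xc5 ]

  t0: b9 19 e6 37 4d db 20 c5
  t1: 37 db 4d c5 b9 e6 c5 c5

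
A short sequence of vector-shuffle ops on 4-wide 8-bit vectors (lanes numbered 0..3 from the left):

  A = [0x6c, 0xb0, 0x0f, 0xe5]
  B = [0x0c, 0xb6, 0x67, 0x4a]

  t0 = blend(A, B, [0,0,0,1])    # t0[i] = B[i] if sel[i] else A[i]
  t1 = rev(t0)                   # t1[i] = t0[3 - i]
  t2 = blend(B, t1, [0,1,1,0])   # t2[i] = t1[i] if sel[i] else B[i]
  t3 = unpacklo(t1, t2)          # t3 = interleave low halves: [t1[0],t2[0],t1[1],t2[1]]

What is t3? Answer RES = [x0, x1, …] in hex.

→ t0 |6c|b0|0f|4a|
→ t1 |4a|0f|b0|6c|
→ t2 |0c|0f|b0|4a|
→ t3 |4a|0c|0f|0f|

RES = [0x4a, 0x0c, 0x0f, 0x0f]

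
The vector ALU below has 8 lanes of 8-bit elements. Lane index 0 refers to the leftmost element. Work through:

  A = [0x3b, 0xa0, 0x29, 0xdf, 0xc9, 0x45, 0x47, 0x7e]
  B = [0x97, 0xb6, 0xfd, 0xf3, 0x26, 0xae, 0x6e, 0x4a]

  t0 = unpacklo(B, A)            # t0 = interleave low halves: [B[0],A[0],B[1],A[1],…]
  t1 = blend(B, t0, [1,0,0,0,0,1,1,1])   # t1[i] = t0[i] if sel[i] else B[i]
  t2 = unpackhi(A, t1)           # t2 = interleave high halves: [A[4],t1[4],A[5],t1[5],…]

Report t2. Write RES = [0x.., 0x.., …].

→ t0 |97|3b|b6|a0|fd|29|f3|df|
→ t1 |97|b6|fd|f3|26|29|f3|df|
→ t2 |c9|26|45|29|47|f3|7e|df|

RES = [0xc9, 0x26, 0x45, 0x29, 0x47, 0xf3, 0x7e, 0xdf]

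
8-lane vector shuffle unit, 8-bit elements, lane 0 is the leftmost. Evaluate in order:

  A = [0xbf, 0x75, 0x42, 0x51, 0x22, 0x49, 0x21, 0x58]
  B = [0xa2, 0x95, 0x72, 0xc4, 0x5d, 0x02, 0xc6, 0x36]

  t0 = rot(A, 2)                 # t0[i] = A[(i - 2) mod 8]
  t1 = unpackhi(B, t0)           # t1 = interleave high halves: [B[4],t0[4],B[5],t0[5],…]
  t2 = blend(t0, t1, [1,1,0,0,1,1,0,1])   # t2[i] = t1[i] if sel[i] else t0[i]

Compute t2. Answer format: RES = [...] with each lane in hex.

t0 = [0x21, 0x58, 0xbf, 0x75, 0x42, 0x51, 0x22, 0x49]
t1 = [0x5d, 0x42, 0x02, 0x51, 0xc6, 0x22, 0x36, 0x49]
t2 = [0x5d, 0x42, 0xbf, 0x75, 0xc6, 0x22, 0x22, 0x49]

RES = [ 0x5d  0x42  0xbf  0x75  0xc6  0x22  0x22  0x49 ]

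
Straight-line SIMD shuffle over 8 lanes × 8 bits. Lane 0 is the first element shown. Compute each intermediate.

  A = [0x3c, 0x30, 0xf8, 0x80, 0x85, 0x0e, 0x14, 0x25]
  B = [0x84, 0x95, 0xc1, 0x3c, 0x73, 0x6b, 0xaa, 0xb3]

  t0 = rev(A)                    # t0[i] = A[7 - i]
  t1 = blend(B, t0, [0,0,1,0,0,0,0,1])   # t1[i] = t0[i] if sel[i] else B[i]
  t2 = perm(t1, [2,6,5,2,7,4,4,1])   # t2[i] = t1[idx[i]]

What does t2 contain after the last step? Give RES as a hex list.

t0 = [0x25, 0x14, 0x0e, 0x85, 0x80, 0xf8, 0x30, 0x3c]
t1 = [0x84, 0x95, 0x0e, 0x3c, 0x73, 0x6b, 0xaa, 0x3c]
t2 = [0x0e, 0xaa, 0x6b, 0x0e, 0x3c, 0x73, 0x73, 0x95]

RES = [ 0x0e  0xaa  0x6b  0x0e  0x3c  0x73  0x73  0x95 ]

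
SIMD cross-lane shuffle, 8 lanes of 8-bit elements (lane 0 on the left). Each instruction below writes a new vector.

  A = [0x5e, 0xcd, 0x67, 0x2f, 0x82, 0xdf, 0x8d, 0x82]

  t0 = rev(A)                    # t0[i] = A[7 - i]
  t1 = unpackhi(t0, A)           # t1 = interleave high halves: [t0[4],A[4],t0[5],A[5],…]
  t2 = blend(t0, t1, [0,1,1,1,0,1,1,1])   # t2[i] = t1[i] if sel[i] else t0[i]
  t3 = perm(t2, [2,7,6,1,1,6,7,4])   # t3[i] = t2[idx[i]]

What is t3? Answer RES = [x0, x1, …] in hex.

RES = [0x67, 0x82, 0x5e, 0x82, 0x82, 0x5e, 0x82, 0x2f]

  t0: 82 8d df 82 2f 67 cd 5e
  t1: 2f 82 67 df cd 8d 5e 82
  t2: 82 82 67 df 2f 8d 5e 82
  t3: 67 82 5e 82 82 5e 82 2f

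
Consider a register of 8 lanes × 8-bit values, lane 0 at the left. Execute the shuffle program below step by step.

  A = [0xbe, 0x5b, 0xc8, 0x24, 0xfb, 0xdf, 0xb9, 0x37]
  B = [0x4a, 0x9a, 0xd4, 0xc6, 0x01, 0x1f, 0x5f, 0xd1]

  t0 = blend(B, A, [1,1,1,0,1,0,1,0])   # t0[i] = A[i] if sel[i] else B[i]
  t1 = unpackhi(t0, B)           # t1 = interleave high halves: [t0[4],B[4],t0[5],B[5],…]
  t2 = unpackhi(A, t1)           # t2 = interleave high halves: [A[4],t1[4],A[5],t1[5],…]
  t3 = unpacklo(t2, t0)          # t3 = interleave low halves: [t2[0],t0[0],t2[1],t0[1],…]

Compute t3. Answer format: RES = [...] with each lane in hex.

RES = [0xfb, 0xbe, 0xb9, 0x5b, 0xdf, 0xc8, 0x5f, 0xc6]

→ t0 |be|5b|c8|c6|fb|1f|b9|d1|
→ t1 |fb|01|1f|1f|b9|5f|d1|d1|
→ t2 |fb|b9|df|5f|b9|d1|37|d1|
→ t3 |fb|be|b9|5b|df|c8|5f|c6|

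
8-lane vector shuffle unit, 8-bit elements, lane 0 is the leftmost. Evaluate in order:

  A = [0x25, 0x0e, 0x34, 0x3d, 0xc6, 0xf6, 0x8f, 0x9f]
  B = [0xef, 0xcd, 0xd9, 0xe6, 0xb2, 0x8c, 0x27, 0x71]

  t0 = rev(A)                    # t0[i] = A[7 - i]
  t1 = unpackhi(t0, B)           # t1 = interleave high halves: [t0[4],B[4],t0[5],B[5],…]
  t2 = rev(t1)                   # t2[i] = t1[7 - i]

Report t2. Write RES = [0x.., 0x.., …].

RES = [ 0x71  0x25  0x27  0x0e  0x8c  0x34  0xb2  0x3d ]

→ t0 |9f|8f|f6|c6|3d|34|0e|25|
→ t1 |3d|b2|34|8c|0e|27|25|71|
→ t2 |71|25|27|0e|8c|34|b2|3d|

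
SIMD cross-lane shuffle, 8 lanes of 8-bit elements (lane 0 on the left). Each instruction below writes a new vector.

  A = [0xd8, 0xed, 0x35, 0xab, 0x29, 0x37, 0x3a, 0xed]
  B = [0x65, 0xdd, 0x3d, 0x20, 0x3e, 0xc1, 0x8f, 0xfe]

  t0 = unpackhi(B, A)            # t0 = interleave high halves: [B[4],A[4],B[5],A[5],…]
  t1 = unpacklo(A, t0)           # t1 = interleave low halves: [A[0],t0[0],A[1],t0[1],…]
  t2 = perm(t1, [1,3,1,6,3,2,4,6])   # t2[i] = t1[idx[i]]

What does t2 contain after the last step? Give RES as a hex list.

t0 = [0x3e, 0x29, 0xc1, 0x37, 0x8f, 0x3a, 0xfe, 0xed]
t1 = [0xd8, 0x3e, 0xed, 0x29, 0x35, 0xc1, 0xab, 0x37]
t2 = [0x3e, 0x29, 0x3e, 0xab, 0x29, 0xed, 0x35, 0xab]

RES = [ 0x3e  0x29  0x3e  0xab  0x29  0xed  0x35  0xab ]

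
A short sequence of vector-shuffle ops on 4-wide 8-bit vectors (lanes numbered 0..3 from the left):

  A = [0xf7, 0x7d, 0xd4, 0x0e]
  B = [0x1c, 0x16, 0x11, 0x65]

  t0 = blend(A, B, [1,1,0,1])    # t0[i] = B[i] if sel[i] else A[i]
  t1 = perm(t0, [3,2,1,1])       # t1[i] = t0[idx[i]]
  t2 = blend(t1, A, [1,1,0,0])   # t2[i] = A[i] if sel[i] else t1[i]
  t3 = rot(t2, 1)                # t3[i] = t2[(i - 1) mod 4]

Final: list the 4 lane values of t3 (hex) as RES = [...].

RES = [ 0x16  0xf7  0x7d  0x16 ]

  t0: 1c 16 d4 65
  t1: 65 d4 16 16
  t2: f7 7d 16 16
  t3: 16 f7 7d 16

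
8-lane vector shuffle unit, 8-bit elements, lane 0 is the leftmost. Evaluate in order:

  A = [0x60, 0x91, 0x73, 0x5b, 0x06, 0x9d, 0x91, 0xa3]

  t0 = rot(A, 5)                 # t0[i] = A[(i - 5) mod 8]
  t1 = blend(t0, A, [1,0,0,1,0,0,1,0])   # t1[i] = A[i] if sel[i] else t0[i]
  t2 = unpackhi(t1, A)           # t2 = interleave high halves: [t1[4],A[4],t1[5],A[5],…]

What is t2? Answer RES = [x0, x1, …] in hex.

→ t0 |5b|06|9d|91|a3|60|91|73|
→ t1 |60|06|9d|5b|a3|60|91|73|
→ t2 |a3|06|60|9d|91|91|73|a3|

RES = [0xa3, 0x06, 0x60, 0x9d, 0x91, 0x91, 0x73, 0xa3]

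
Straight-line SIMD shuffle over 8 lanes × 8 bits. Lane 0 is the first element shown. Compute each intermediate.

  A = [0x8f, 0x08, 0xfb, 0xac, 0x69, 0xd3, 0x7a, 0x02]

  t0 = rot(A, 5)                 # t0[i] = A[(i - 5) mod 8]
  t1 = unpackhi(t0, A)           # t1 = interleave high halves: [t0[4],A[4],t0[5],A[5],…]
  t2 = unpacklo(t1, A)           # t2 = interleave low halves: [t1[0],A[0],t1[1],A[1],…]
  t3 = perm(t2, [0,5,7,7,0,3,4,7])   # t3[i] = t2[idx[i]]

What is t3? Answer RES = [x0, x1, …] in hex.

RES = [ 0x02  0xfb  0xac  0xac  0x02  0x08  0x8f  0xac ]

→ t0 |ac|69|d3|7a|02|8f|08|fb|
→ t1 |02|69|8f|d3|08|7a|fb|02|
→ t2 |02|8f|69|08|8f|fb|d3|ac|
→ t3 |02|fb|ac|ac|02|08|8f|ac|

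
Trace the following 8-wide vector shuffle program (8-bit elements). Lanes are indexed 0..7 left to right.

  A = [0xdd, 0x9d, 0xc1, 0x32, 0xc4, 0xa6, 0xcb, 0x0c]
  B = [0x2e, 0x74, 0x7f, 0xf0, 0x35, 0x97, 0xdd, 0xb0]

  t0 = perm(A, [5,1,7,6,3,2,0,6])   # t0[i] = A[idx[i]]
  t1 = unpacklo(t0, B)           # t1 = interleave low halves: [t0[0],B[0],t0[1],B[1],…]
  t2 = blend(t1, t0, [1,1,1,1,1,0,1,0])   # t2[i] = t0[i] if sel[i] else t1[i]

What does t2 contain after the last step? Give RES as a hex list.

t0 = [0xa6, 0x9d, 0x0c, 0xcb, 0x32, 0xc1, 0xdd, 0xcb]
t1 = [0xa6, 0x2e, 0x9d, 0x74, 0x0c, 0x7f, 0xcb, 0xf0]
t2 = [0xa6, 0x9d, 0x0c, 0xcb, 0x32, 0x7f, 0xdd, 0xf0]

RES = [0xa6, 0x9d, 0x0c, 0xcb, 0x32, 0x7f, 0xdd, 0xf0]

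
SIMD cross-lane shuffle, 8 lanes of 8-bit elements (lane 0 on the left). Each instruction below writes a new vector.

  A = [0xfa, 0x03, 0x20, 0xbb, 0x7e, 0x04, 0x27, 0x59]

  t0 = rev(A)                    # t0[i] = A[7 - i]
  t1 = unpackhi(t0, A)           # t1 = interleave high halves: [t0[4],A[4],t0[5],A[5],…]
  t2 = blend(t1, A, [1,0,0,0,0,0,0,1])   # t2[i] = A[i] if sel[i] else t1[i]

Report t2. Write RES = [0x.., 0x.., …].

t0 = [0x59, 0x27, 0x04, 0x7e, 0xbb, 0x20, 0x03, 0xfa]
t1 = [0xbb, 0x7e, 0x20, 0x04, 0x03, 0x27, 0xfa, 0x59]
t2 = [0xfa, 0x7e, 0x20, 0x04, 0x03, 0x27, 0xfa, 0x59]

RES = [0xfa, 0x7e, 0x20, 0x04, 0x03, 0x27, 0xfa, 0x59]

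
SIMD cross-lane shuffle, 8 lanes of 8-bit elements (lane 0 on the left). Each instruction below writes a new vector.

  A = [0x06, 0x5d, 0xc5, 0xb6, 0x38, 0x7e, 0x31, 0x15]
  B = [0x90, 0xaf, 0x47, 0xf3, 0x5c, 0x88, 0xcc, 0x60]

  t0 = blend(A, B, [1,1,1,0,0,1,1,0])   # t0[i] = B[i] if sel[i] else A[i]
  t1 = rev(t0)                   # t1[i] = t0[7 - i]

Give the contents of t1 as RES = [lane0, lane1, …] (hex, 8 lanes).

RES = [ 0x15  0xcc  0x88  0x38  0xb6  0x47  0xaf  0x90 ]

  t0: 90 af 47 b6 38 88 cc 15
  t1: 15 cc 88 38 b6 47 af 90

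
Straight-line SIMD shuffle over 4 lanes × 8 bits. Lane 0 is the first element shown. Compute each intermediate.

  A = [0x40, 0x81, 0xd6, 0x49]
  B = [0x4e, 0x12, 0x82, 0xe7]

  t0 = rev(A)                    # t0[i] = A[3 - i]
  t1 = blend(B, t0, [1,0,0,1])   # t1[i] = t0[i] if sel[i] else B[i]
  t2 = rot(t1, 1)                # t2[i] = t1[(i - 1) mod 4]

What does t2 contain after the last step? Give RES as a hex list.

RES = [ 0x40  0x49  0x12  0x82 ]

t0 = [0x49, 0xd6, 0x81, 0x40]
t1 = [0x49, 0x12, 0x82, 0x40]
t2 = [0x40, 0x49, 0x12, 0x82]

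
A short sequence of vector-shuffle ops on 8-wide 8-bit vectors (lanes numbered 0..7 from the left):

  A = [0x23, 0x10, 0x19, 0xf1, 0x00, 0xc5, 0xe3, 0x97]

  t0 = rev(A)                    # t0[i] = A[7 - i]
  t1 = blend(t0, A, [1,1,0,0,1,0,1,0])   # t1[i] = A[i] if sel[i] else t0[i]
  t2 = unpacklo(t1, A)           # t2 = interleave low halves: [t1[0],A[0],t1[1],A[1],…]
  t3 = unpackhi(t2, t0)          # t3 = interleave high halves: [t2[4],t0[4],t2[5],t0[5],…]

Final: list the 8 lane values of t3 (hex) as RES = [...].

RES = [ 0xc5  0xf1  0x19  0x19  0x00  0x10  0xf1  0x23 ]

→ t0 |97|e3|c5|00|f1|19|10|23|
→ t1 |23|10|c5|00|00|19|e3|23|
→ t2 |23|23|10|10|c5|19|00|f1|
→ t3 |c5|f1|19|19|00|10|f1|23|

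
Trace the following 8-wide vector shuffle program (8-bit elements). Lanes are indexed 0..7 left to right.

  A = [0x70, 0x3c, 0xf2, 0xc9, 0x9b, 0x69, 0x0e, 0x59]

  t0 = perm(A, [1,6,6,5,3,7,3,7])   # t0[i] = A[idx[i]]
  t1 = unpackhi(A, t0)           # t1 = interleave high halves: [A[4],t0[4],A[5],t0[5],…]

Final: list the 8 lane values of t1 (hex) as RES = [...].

RES = [0x9b, 0xc9, 0x69, 0x59, 0x0e, 0xc9, 0x59, 0x59]

  t0: 3c 0e 0e 69 c9 59 c9 59
  t1: 9b c9 69 59 0e c9 59 59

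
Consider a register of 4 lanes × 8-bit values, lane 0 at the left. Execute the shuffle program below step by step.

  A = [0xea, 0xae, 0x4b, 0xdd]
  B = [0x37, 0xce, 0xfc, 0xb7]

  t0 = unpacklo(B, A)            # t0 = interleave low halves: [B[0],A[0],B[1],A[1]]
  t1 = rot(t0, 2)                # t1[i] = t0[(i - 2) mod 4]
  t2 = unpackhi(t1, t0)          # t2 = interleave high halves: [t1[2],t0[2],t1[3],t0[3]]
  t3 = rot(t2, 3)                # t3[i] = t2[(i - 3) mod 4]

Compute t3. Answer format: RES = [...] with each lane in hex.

RES = [ 0xce  0xea  0xae  0x37 ]

t0 = [0x37, 0xea, 0xce, 0xae]
t1 = [0xce, 0xae, 0x37, 0xea]
t2 = [0x37, 0xce, 0xea, 0xae]
t3 = [0xce, 0xea, 0xae, 0x37]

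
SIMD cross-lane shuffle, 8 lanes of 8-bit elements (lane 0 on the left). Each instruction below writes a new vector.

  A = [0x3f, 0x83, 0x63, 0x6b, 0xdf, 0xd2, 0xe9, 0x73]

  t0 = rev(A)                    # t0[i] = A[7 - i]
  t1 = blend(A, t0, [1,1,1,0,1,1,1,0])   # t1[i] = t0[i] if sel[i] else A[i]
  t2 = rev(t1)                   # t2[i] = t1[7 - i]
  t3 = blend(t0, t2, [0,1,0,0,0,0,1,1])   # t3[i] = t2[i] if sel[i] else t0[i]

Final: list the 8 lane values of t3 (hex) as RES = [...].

RES = [0x73, 0x83, 0xd2, 0xdf, 0x6b, 0x63, 0xe9, 0x73]

t0 = [0x73, 0xe9, 0xd2, 0xdf, 0x6b, 0x63, 0x83, 0x3f]
t1 = [0x73, 0xe9, 0xd2, 0x6b, 0x6b, 0x63, 0x83, 0x73]
t2 = [0x73, 0x83, 0x63, 0x6b, 0x6b, 0xd2, 0xe9, 0x73]
t3 = [0x73, 0x83, 0xd2, 0xdf, 0x6b, 0x63, 0xe9, 0x73]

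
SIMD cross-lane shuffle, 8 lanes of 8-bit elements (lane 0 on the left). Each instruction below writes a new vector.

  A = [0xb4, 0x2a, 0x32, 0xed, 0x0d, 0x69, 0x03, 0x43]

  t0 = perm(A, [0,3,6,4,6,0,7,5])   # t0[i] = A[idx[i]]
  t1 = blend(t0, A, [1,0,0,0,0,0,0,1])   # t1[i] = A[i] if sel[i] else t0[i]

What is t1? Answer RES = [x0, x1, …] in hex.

RES = [0xb4, 0xed, 0x03, 0x0d, 0x03, 0xb4, 0x43, 0x43]

t0 = [0xb4, 0xed, 0x03, 0x0d, 0x03, 0xb4, 0x43, 0x69]
t1 = [0xb4, 0xed, 0x03, 0x0d, 0x03, 0xb4, 0x43, 0x43]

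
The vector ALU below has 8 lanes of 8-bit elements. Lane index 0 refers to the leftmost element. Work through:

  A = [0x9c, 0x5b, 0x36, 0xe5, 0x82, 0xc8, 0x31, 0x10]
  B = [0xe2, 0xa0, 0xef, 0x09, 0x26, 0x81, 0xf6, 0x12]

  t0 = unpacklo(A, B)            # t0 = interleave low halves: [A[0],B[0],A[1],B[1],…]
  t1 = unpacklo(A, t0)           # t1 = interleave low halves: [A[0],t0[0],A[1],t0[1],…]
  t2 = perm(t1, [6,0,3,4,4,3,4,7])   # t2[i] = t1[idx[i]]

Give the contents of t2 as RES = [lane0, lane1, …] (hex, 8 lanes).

RES = [ 0xe5  0x9c  0xe2  0x36  0x36  0xe2  0x36  0xa0 ]

→ t0 |9c|e2|5b|a0|36|ef|e5|09|
→ t1 |9c|9c|5b|e2|36|5b|e5|a0|
→ t2 |e5|9c|e2|36|36|e2|36|a0|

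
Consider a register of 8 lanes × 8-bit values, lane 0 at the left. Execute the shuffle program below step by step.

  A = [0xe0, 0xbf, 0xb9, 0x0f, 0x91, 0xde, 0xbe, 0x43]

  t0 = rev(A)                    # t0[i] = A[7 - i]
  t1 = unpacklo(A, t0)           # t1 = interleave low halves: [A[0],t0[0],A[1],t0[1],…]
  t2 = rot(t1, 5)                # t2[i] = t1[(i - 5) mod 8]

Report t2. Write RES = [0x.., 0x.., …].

→ t0 |43|be|de|91|0f|b9|bf|e0|
→ t1 |e0|43|bf|be|b9|de|0f|91|
→ t2 |be|b9|de|0f|91|e0|43|bf|

RES = [0xbe, 0xb9, 0xde, 0x0f, 0x91, 0xe0, 0x43, 0xbf]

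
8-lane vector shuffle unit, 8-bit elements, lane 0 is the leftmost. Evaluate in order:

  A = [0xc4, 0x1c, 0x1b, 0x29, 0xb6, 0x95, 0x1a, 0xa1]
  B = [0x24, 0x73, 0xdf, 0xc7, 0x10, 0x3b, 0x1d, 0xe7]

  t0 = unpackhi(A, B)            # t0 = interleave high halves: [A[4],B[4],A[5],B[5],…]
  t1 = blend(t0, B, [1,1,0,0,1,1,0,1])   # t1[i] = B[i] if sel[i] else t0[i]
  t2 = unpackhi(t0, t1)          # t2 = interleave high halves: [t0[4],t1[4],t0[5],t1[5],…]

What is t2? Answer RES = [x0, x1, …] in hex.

→ t0 |b6|10|95|3b|1a|1d|a1|e7|
→ t1 |24|73|95|3b|10|3b|a1|e7|
→ t2 |1a|10|1d|3b|a1|a1|e7|e7|

RES = [ 0x1a  0x10  0x1d  0x3b  0xa1  0xa1  0xe7  0xe7 ]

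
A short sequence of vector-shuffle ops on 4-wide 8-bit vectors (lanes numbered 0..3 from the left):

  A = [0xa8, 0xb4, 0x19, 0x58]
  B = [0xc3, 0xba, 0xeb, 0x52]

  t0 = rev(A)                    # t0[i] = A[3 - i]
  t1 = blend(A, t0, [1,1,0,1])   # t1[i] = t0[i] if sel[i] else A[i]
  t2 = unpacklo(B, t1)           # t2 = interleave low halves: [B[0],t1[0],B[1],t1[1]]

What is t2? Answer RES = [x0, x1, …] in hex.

RES = [ 0xc3  0x58  0xba  0x19 ]

t0 = [0x58, 0x19, 0xb4, 0xa8]
t1 = [0x58, 0x19, 0x19, 0xa8]
t2 = [0xc3, 0x58, 0xba, 0x19]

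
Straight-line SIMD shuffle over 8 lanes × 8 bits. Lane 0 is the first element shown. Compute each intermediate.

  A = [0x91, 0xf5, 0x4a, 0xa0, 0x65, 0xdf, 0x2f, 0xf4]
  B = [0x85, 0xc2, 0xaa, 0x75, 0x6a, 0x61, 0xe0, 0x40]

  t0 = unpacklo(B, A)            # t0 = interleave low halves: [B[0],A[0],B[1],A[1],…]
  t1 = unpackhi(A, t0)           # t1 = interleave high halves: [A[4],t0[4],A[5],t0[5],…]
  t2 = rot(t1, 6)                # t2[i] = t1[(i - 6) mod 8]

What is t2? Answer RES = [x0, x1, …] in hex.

→ t0 |85|91|c2|f5|aa|4a|75|a0|
→ t1 |65|aa|df|4a|2f|75|f4|a0|
→ t2 |df|4a|2f|75|f4|a0|65|aa|

RES = [0xdf, 0x4a, 0x2f, 0x75, 0xf4, 0xa0, 0x65, 0xaa]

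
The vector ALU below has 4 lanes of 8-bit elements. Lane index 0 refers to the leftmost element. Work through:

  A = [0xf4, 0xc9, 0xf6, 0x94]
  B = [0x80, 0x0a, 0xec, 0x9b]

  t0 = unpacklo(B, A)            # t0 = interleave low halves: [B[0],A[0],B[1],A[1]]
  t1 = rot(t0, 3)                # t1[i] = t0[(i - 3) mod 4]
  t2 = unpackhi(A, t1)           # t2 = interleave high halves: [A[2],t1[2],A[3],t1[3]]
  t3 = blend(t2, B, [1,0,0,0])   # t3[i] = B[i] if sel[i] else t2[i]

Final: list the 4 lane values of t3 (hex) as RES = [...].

  t0: 80 f4 0a c9
  t1: f4 0a c9 80
  t2: f6 c9 94 80
  t3: 80 c9 94 80

RES = [ 0x80  0xc9  0x94  0x80 ]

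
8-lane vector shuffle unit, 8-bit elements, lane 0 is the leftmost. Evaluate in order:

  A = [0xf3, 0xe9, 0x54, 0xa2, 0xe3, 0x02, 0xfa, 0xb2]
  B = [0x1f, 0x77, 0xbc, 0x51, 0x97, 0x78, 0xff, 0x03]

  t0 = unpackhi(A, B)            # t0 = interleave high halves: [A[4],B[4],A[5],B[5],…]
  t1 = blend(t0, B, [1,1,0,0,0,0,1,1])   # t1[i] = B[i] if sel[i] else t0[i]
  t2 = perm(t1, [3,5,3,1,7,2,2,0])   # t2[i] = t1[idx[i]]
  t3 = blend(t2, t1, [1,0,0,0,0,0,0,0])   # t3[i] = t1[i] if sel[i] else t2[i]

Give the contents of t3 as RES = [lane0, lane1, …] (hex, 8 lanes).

→ t0 |e3|97|02|78|fa|ff|b2|03|
→ t1 |1f|77|02|78|fa|ff|ff|03|
→ t2 |78|ff|78|77|03|02|02|1f|
→ t3 |1f|ff|78|77|03|02|02|1f|

RES = [ 0x1f  0xff  0x78  0x77  0x03  0x02  0x02  0x1f ]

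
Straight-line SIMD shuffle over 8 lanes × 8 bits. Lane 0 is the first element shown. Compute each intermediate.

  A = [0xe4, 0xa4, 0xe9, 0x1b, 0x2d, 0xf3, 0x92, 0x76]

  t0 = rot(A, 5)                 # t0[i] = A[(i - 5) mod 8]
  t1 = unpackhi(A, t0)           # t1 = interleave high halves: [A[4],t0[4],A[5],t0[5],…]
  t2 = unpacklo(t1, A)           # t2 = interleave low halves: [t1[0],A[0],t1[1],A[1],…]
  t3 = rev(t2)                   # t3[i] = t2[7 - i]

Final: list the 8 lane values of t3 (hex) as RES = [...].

  t0: 1b 2d f3 92 76 e4 a4 e9
  t1: 2d 76 f3 e4 92 a4 76 e9
  t2: 2d e4 76 a4 f3 e9 e4 1b
  t3: 1b e4 e9 f3 a4 76 e4 2d

RES = [0x1b, 0xe4, 0xe9, 0xf3, 0xa4, 0x76, 0xe4, 0x2d]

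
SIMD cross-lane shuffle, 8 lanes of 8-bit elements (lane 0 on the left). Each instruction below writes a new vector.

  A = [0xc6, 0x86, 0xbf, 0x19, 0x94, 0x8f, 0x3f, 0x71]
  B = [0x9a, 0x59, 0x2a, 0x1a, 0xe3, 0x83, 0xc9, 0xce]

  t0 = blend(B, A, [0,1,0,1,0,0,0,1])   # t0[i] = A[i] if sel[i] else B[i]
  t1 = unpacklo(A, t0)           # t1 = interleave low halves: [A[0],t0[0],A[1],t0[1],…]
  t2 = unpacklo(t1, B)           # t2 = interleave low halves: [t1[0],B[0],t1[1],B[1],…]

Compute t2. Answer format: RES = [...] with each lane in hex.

RES = [ 0xc6  0x9a  0x9a  0x59  0x86  0x2a  0x86  0x1a ]

  t0: 9a 86 2a 19 e3 83 c9 71
  t1: c6 9a 86 86 bf 2a 19 19
  t2: c6 9a 9a 59 86 2a 86 1a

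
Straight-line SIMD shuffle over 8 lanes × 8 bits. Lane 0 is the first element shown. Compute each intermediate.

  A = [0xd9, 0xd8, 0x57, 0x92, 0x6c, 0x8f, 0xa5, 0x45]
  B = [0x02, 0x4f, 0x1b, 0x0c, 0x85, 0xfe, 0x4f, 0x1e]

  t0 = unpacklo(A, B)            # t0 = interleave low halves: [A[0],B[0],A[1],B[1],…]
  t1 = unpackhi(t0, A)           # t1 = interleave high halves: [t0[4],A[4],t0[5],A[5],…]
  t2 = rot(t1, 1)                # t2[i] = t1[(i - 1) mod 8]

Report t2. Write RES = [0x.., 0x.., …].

RES = [0x45, 0x57, 0x6c, 0x1b, 0x8f, 0x92, 0xa5, 0x0c]

t0 = [0xd9, 0x02, 0xd8, 0x4f, 0x57, 0x1b, 0x92, 0x0c]
t1 = [0x57, 0x6c, 0x1b, 0x8f, 0x92, 0xa5, 0x0c, 0x45]
t2 = [0x45, 0x57, 0x6c, 0x1b, 0x8f, 0x92, 0xa5, 0x0c]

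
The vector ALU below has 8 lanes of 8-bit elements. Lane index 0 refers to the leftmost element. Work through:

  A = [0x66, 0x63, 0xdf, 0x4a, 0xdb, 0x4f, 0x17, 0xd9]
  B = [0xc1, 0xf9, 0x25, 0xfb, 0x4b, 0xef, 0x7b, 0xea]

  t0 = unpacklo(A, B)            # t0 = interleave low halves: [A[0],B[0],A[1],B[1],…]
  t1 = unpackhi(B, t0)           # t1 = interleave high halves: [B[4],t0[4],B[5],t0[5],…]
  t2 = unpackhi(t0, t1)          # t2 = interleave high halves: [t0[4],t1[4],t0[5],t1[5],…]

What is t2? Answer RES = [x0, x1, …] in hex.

RES = [0xdf, 0x7b, 0x25, 0x4a, 0x4a, 0xea, 0xfb, 0xfb]

→ t0 |66|c1|63|f9|df|25|4a|fb|
→ t1 |4b|df|ef|25|7b|4a|ea|fb|
→ t2 |df|7b|25|4a|4a|ea|fb|fb|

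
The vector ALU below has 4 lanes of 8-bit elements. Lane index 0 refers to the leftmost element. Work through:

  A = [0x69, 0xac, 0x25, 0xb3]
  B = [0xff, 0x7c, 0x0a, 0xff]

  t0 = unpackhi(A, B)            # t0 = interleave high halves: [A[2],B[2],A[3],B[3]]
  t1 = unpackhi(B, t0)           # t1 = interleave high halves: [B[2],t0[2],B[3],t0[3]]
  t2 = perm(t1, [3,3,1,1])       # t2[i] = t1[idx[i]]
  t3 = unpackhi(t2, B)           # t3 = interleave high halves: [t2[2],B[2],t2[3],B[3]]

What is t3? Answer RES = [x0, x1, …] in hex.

RES = [0xb3, 0x0a, 0xb3, 0xff]

→ t0 |25|0a|b3|ff|
→ t1 |0a|b3|ff|ff|
→ t2 |ff|ff|b3|b3|
→ t3 |b3|0a|b3|ff|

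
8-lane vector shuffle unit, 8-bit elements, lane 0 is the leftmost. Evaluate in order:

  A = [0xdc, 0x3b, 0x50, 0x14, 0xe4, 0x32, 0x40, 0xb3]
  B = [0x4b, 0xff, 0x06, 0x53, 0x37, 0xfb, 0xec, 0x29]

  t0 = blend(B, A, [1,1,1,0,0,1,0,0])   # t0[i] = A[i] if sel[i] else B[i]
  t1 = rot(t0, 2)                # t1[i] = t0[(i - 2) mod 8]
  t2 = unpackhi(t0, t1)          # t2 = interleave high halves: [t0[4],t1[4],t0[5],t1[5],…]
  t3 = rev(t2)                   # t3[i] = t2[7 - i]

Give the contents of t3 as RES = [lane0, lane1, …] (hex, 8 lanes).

RES = [0x32, 0x29, 0x37, 0xec, 0x53, 0x32, 0x50, 0x37]

→ t0 |dc|3b|50|53|37|32|ec|29|
→ t1 |ec|29|dc|3b|50|53|37|32|
→ t2 |37|50|32|53|ec|37|29|32|
→ t3 |32|29|37|ec|53|32|50|37|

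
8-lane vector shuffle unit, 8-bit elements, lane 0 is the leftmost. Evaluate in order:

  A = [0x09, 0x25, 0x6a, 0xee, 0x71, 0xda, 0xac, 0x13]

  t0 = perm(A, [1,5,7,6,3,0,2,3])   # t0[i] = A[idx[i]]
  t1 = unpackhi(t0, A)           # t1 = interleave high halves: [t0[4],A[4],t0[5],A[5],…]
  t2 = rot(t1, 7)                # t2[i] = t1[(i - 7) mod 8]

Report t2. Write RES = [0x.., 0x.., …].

RES = [0x71, 0x09, 0xda, 0x6a, 0xac, 0xee, 0x13, 0xee]

→ t0 |25|da|13|ac|ee|09|6a|ee|
→ t1 |ee|71|09|da|6a|ac|ee|13|
→ t2 |71|09|da|6a|ac|ee|13|ee|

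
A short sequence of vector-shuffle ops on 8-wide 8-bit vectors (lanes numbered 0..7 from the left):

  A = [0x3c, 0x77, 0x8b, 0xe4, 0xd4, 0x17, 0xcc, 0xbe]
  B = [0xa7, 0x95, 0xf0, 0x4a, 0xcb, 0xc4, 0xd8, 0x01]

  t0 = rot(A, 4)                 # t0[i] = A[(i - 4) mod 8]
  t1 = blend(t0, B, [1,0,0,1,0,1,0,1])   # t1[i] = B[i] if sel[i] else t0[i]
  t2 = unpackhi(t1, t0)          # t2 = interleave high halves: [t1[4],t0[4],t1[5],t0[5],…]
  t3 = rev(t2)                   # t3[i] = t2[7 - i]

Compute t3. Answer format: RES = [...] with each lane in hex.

RES = [ 0xe4  0x01  0x8b  0x8b  0x77  0xc4  0x3c  0x3c ]

t0 = [0xd4, 0x17, 0xcc, 0xbe, 0x3c, 0x77, 0x8b, 0xe4]
t1 = [0xa7, 0x17, 0xcc, 0x4a, 0x3c, 0xc4, 0x8b, 0x01]
t2 = [0x3c, 0x3c, 0xc4, 0x77, 0x8b, 0x8b, 0x01, 0xe4]
t3 = [0xe4, 0x01, 0x8b, 0x8b, 0x77, 0xc4, 0x3c, 0x3c]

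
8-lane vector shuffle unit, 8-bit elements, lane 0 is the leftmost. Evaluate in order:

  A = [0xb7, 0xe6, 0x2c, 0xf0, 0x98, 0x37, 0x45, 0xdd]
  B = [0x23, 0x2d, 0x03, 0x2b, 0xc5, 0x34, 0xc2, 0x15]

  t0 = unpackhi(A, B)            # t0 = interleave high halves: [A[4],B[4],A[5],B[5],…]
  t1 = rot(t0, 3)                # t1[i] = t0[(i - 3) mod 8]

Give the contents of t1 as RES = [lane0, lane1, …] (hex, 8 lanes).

RES = [0xc2, 0xdd, 0x15, 0x98, 0xc5, 0x37, 0x34, 0x45]

t0 = [0x98, 0xc5, 0x37, 0x34, 0x45, 0xc2, 0xdd, 0x15]
t1 = [0xc2, 0xdd, 0x15, 0x98, 0xc5, 0x37, 0x34, 0x45]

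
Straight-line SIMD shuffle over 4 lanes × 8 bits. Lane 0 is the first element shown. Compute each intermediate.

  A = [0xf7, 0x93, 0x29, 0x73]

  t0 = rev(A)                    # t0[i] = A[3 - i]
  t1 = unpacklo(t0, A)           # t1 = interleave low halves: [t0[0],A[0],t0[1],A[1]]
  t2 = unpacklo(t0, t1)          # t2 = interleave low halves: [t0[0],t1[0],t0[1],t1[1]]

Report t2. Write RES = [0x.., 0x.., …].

RES = [0x73, 0x73, 0x29, 0xf7]

  t0: 73 29 93 f7
  t1: 73 f7 29 93
  t2: 73 73 29 f7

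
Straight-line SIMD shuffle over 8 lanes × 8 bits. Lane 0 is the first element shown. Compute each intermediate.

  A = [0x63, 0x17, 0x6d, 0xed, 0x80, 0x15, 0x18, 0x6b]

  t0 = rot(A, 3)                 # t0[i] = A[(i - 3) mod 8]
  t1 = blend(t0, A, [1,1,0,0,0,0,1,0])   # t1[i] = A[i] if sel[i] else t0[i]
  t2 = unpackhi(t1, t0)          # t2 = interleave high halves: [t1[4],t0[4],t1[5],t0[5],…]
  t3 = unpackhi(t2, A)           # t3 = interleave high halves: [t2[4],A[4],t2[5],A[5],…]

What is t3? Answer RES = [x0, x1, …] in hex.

RES = [ 0x18  0x80  0xed  0x15  0x80  0x18  0x80  0x6b ]

t0 = [0x15, 0x18, 0x6b, 0x63, 0x17, 0x6d, 0xed, 0x80]
t1 = [0x63, 0x17, 0x6b, 0x63, 0x17, 0x6d, 0x18, 0x80]
t2 = [0x17, 0x17, 0x6d, 0x6d, 0x18, 0xed, 0x80, 0x80]
t3 = [0x18, 0x80, 0xed, 0x15, 0x80, 0x18, 0x80, 0x6b]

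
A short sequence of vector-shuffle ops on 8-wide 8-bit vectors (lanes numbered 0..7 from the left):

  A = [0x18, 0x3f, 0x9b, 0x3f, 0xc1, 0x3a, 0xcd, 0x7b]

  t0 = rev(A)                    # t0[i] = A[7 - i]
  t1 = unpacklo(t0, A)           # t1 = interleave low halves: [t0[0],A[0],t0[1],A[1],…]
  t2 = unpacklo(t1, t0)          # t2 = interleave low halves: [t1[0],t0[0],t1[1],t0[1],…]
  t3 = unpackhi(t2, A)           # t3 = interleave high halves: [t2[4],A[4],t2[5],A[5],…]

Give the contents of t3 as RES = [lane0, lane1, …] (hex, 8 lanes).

t0 = [0x7b, 0xcd, 0x3a, 0xc1, 0x3f, 0x9b, 0x3f, 0x18]
t1 = [0x7b, 0x18, 0xcd, 0x3f, 0x3a, 0x9b, 0xc1, 0x3f]
t2 = [0x7b, 0x7b, 0x18, 0xcd, 0xcd, 0x3a, 0x3f, 0xc1]
t3 = [0xcd, 0xc1, 0x3a, 0x3a, 0x3f, 0xcd, 0xc1, 0x7b]

RES = [0xcd, 0xc1, 0x3a, 0x3a, 0x3f, 0xcd, 0xc1, 0x7b]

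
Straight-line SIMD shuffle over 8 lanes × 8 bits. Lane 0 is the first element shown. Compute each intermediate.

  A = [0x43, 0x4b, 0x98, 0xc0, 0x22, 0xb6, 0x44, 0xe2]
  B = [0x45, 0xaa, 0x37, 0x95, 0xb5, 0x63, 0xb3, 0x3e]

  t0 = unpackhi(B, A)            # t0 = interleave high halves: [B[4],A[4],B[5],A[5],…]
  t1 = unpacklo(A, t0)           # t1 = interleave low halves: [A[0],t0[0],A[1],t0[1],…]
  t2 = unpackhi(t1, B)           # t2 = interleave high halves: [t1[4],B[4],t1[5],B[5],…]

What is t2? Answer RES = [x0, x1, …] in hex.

RES = [ 0x98  0xb5  0x63  0x63  0xc0  0xb3  0xb6  0x3e ]

→ t0 |b5|22|63|b6|b3|44|3e|e2|
→ t1 |43|b5|4b|22|98|63|c0|b6|
→ t2 |98|b5|63|63|c0|b3|b6|3e|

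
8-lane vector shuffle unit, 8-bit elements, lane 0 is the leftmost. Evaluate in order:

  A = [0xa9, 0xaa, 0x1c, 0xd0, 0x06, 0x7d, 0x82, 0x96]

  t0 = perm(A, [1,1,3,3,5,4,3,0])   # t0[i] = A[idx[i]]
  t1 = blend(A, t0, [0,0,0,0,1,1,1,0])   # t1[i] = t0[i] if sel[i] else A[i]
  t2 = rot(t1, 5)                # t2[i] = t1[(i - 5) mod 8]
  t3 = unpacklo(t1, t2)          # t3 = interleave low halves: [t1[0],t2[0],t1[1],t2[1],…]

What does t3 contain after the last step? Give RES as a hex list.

→ t0 |aa|aa|d0|d0|7d|06|d0|a9|
→ t1 |a9|aa|1c|d0|7d|06|d0|96|
→ t2 |d0|7d|06|d0|96|a9|aa|1c|
→ t3 |a9|d0|aa|7d|1c|06|d0|d0|

RES = [ 0xa9  0xd0  0xaa  0x7d  0x1c  0x06  0xd0  0xd0 ]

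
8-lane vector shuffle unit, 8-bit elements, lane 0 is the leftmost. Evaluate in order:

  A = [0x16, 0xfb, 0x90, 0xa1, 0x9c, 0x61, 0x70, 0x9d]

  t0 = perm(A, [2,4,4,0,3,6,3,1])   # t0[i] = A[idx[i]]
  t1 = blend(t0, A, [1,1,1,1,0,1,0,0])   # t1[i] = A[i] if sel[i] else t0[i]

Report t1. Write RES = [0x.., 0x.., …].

RES = [ 0x16  0xfb  0x90  0xa1  0xa1  0x61  0xa1  0xfb ]

t0 = [0x90, 0x9c, 0x9c, 0x16, 0xa1, 0x70, 0xa1, 0xfb]
t1 = [0x16, 0xfb, 0x90, 0xa1, 0xa1, 0x61, 0xa1, 0xfb]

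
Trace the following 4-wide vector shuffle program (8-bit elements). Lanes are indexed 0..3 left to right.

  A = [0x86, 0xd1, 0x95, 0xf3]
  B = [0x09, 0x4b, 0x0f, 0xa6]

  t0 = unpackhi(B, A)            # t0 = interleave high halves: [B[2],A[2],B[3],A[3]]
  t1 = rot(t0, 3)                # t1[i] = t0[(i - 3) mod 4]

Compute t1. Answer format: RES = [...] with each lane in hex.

  t0: 0f 95 a6 f3
  t1: 95 a6 f3 0f

RES = [0x95, 0xa6, 0xf3, 0x0f]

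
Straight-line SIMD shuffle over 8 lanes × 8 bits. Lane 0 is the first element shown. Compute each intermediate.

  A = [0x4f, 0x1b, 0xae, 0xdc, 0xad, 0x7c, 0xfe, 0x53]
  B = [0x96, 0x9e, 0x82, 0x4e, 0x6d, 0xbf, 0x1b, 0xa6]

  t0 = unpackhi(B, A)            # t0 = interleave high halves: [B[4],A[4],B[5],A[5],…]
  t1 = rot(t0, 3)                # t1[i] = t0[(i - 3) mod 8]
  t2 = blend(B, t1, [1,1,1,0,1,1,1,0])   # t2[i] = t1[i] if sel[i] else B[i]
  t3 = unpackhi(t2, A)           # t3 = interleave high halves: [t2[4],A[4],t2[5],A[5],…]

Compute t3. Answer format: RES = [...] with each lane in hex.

RES = [ 0xad  0xad  0xbf  0x7c  0x7c  0xfe  0xa6  0x53 ]

t0 = [0x6d, 0xad, 0xbf, 0x7c, 0x1b, 0xfe, 0xa6, 0x53]
t1 = [0xfe, 0xa6, 0x53, 0x6d, 0xad, 0xbf, 0x7c, 0x1b]
t2 = [0xfe, 0xa6, 0x53, 0x4e, 0xad, 0xbf, 0x7c, 0xa6]
t3 = [0xad, 0xad, 0xbf, 0x7c, 0x7c, 0xfe, 0xa6, 0x53]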